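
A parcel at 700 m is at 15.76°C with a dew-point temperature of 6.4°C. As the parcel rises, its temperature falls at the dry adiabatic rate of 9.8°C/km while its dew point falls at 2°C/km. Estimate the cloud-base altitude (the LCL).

1900 m

T and T_d converge at 9.8 − 2 = 7.8°C per km
Height above start = (15.76 − 6.4) / 7.8 = 1.2 km
LCL altitude = 700 m + 1200 m = 1900 m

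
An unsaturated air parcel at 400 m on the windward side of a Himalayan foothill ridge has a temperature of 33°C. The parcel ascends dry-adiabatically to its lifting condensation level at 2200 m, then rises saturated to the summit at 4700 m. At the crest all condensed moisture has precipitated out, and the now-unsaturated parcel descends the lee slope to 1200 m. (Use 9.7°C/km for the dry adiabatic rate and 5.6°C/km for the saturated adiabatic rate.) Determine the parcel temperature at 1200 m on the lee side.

35.49°C

400 → 2200 m (dry, 9.7°C/km): ΔT = -9.7 × 1.8 = -17.46°C → T = 15.54°C
2200 → 4700 m (saturated, 5.6°C/km): ΔT = -5.6 × 2.5 = -14°C → T = 1.54°C
4700 → 1200 m (dry descent, 9.7°C/km): ΔT = +9.7 × 3.5 = +33.95°C → T = 35.49°C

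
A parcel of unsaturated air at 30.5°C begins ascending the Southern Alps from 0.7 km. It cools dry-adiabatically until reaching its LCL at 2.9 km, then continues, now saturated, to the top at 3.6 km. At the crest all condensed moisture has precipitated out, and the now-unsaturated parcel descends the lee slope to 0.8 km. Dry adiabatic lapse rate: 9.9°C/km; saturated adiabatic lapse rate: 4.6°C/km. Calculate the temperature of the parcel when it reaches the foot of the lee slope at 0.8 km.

700 → 2900 m (dry, 9.9°C/km): ΔT = -9.9 × 2.2 = -21.78°C → T = 8.72°C
2900 → 3600 m (saturated, 4.6°C/km): ΔT = -4.6 × 0.7 = -3.22°C → T = 5.5°C
3600 → 800 m (dry descent, 9.9°C/km): ΔT = +9.9 × 2.8 = +27.72°C → T = 33.22°C

33.22°C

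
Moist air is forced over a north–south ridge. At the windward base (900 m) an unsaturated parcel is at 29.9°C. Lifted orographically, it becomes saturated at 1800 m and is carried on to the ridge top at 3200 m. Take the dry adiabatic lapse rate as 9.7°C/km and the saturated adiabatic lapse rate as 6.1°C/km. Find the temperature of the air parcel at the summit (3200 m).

12.63°C

From 900 m to 1800 m (dry): cools by 9.7 × 0.9 = 8.73°C, giving 21.17°C.
From 1800 m to 3200 m (saturated): cools by 6.1 × 1.4 = 8.54°C, giving 12.63°C.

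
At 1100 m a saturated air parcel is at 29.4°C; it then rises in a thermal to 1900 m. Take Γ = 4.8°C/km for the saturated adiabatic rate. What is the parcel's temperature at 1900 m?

From 1100 m to 1900 m (saturated adiabatic): cools by 4.8 × 0.8 = 3.84°C, giving 25.56°C.

25.56°C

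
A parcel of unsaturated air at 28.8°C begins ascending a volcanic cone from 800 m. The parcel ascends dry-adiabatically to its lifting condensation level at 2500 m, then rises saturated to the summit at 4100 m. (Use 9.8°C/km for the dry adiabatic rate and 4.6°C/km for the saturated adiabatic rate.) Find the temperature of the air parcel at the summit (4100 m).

Dry to 2500 m: -9.8 × 1.7 km = -16.66°C, so T = 12.14°C.
Saturated to 4100 m: -4.6 × 1.6 km = -7.36°C, so T = 4.78°C.

4.78°C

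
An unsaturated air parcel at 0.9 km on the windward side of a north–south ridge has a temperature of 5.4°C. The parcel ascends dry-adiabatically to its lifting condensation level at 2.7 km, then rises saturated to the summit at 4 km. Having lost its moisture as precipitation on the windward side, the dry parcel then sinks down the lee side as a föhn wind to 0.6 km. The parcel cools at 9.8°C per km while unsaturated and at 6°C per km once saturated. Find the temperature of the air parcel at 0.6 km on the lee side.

900–2700 m, dry: Δz = 1.8 km ⇒ ΔT = -17.64°C; T = -12.24°C
2700–4000 m, saturated: Δz = 1.3 km ⇒ ΔT = -7.8°C; T = -20.04°C
4000–600 m, dry descent: Δz = 3.4 km ⇒ ΔT = +33.32°C; T = 13.28°C

13.28°C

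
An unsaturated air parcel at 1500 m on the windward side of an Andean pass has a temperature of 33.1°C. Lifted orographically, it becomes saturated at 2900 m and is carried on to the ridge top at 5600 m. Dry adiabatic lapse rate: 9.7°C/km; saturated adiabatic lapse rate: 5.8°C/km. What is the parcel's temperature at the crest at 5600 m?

From 1500 m to 2900 m (dry): cools by 9.7 × 1.4 = 13.58°C, giving 19.52°C.
From 2900 m to 5600 m (saturated): cools by 5.8 × 2.7 = 15.66°C, giving 3.86°C.

3.86°C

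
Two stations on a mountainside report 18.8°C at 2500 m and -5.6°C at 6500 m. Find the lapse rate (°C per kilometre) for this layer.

Γ = −ΔT/Δz = (18.8 − (-5.6)) / (6500 − 2500) m
  = 24.4°C / 4 km = 6.1°C/km

6.1°C/km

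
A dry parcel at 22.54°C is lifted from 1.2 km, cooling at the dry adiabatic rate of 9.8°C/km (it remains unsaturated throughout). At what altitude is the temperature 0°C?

Height above start = (22.54 − 0) / 9.8 = 2.3 km
Altitude = 1200 m + 2300 m = 3500 m

3.5 km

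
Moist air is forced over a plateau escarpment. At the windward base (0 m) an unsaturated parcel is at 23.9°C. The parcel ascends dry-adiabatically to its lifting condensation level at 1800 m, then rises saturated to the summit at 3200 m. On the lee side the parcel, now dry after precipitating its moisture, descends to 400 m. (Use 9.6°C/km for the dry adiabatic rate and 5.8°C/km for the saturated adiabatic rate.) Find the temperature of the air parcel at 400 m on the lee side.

25.38°C

From 0 m to 1800 m (dry): cools by 9.6 × 1.8 = 17.28°C, giving 6.62°C.
From 1800 m to 3200 m (saturated): cools by 5.8 × 1.4 = 8.12°C, giving -1.5°C.
From 3200 m to 400 m (dry descent): warms by 9.6 × 2.8 = 26.88°C, giving 25.38°C.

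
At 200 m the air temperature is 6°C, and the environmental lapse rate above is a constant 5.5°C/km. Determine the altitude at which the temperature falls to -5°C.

Height above start = (6 − (-5)) / 5.5 = 2 km
Altitude = 200 m + 2000 m = 2200 m

2200 m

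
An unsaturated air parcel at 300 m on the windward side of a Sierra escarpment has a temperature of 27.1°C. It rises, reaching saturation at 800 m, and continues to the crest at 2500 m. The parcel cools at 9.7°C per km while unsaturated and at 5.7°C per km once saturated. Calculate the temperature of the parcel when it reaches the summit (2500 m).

Dry to 800 m: -9.7 × 0.5 km = -4.85°C, so T = 22.25°C.
Saturated to 2500 m: -5.7 × 1.7 km = -9.69°C, so T = 12.56°C.

12.56°C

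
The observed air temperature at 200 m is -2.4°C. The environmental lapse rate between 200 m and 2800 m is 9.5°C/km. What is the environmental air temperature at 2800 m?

-27.1°C

Environmental to 2800 m: -9.5 × 2.6 km = -24.7°C, so T = -27.1°C.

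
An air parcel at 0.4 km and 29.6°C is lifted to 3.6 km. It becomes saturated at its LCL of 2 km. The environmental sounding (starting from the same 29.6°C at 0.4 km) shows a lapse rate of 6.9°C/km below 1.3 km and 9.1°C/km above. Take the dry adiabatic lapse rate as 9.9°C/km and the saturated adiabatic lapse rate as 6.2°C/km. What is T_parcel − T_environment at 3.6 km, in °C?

Parcel:
  400 → 2000 m (dry, 9.9°C/km): ΔT = -9.9 × 1.6 = -15.84°C → T = 13.76°C
  2000 → 3600 m (saturated, 6.2°C/km): ΔT = -6.2 × 1.6 = -9.92°C → T = 3.84°C
Environment:
  400 → 1300 m (environment, lower layer, 6.9°C/km): ΔT = -6.9 × 0.9 = -6.21°C → T = 23.39°C
  1300 → 3600 m (environment, upper layer, 9.1°C/km): ΔT = -9.1 × 2.3 = -20.93°C → T = 2.46°C
T_parcel − T_env = 3.84 − 2.46 = +1.38°C

+1.38°C (parcel warmer than environment)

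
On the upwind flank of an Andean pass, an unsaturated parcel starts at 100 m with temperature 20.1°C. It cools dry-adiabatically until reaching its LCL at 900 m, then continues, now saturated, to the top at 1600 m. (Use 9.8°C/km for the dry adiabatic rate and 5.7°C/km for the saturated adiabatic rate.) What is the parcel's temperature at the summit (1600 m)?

8.27°C

100 → 900 m (dry, 9.8°C/km): ΔT = -9.8 × 0.8 = -7.84°C → T = 12.26°C
900 → 1600 m (saturated, 5.7°C/km): ΔT = -5.7 × 0.7 = -3.99°C → T = 8.27°C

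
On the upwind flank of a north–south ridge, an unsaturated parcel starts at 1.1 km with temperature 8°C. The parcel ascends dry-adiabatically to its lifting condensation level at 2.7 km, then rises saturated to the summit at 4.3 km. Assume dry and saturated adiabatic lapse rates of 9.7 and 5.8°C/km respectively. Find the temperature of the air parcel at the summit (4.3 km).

1100–2700 m, dry: Δz = 1.6 km ⇒ ΔT = -15.52°C; T = -7.52°C
2700–4300 m, saturated: Δz = 1.6 km ⇒ ΔT = -9.28°C; T = -16.8°C

-16.8°C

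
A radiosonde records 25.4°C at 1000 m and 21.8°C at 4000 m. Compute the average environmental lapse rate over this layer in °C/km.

1.2°C/km

Γ = −ΔT/Δz = (25.4 − 21.8) / (4000 − 1000) m
  = 3.6°C / 3 km = 1.2°C/km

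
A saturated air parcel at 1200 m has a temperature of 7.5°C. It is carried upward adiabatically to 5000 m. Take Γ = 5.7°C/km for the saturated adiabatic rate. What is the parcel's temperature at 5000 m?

-14.16°C

1200–5000 m, saturated adiabatic: Δz = 3.8 km ⇒ ΔT = -21.66°C; T = -14.16°C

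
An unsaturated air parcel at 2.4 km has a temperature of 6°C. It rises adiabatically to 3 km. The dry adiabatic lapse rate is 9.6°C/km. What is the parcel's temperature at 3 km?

Dry adiabatic to 3000 m: -9.6 × 0.6 km = -5.76°C, so T = 0.24°C.

0.24°C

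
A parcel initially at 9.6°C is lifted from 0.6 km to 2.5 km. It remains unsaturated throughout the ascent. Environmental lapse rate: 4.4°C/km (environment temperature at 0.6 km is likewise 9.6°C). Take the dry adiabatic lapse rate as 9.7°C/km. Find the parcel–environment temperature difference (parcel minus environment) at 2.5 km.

-10.07°C (parcel cooler than environment)

Parcel:
  Dry to 2500 m: -9.7 × 1.9 km = -18.43°C, so T = -8.83°C.
Environment:
  Environment to 2500 m: -4.4 × 1.9 km = -8.36°C, so T = 1.24°C.
T_parcel − T_env = -8.83 − 1.24 = -10.07°C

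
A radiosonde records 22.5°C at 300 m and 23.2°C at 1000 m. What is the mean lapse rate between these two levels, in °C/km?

-1°C/km

Γ = −ΔT/Δz = (22.5 − 23.2) / (1000 − 300) m
  = -0.7°C / 0.7 km = -1°C/km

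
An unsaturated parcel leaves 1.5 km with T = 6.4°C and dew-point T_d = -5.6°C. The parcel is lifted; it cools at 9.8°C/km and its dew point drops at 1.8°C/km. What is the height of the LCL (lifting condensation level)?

T and T_d converge at 9.8 − 1.8 = 8°C per km
Height above start = (6.4 − (-5.6)) / 8 = 1.5 km
LCL altitude = 1500 m + 1500 m = 3000 m

3 km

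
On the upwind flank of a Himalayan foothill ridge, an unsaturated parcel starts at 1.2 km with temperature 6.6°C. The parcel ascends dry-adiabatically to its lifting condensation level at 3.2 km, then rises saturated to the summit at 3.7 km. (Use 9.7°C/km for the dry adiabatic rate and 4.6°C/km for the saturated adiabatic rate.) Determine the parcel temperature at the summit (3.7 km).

From 1200 m to 3200 m (dry): cools by 9.7 × 2 = 19.4°C, giving -12.8°C.
From 3200 m to 3700 m (saturated): cools by 4.6 × 0.5 = 2.3°C, giving -15.1°C.

-15.1°C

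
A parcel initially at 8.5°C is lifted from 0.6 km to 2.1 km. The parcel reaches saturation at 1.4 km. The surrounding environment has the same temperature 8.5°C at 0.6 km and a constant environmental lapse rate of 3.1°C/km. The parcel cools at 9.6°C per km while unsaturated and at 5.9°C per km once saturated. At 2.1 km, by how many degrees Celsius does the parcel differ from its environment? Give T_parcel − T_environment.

Parcel:
  From 600 m to 1400 m (dry): cools by 9.6 × 0.8 = 7.68°C, giving 0.82°C.
  From 1400 m to 2100 m (saturated): cools by 5.9 × 0.7 = 4.13°C, giving -3.31°C.
Environment:
  From 600 m to 2100 m (environment): cools by 3.1 × 1.5 = 4.65°C, giving 3.85°C.
T_parcel − T_env = -3.31 − 3.85 = -7.16°C

-7.16°C (parcel cooler than environment)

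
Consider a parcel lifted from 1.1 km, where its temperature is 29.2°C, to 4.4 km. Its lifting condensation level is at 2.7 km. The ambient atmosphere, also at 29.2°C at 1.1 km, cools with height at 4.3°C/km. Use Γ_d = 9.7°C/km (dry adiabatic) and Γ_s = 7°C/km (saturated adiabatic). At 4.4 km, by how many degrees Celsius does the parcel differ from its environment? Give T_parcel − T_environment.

-13.23°C (parcel cooler than environment)

Parcel:
  1100–2700 m, dry: Δz = 1.6 km ⇒ ΔT = -15.52°C; T = 13.68°C
  2700–4400 m, saturated: Δz = 1.7 km ⇒ ΔT = -11.9°C; T = 1.78°C
Environment:
  1100–4400 m, environment: Δz = 3.3 km ⇒ ΔT = -14.19°C; T = 15.01°C
T_parcel − T_env = 1.78 − 15.01 = -13.23°C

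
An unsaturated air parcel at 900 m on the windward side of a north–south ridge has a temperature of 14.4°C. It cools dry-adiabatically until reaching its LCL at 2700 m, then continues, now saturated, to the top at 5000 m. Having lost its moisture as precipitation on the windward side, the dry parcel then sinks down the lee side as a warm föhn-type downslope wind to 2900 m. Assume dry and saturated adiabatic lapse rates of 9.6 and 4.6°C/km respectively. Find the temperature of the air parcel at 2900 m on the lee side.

6.7°C

From 900 m to 2700 m (dry): cools by 9.6 × 1.8 = 17.28°C, giving -2.88°C.
From 2700 m to 5000 m (saturated): cools by 4.6 × 2.3 = 10.58°C, giving -13.46°C.
From 5000 m to 2900 m (dry descent): warms by 9.6 × 2.1 = 20.16°C, giving 6.7°C.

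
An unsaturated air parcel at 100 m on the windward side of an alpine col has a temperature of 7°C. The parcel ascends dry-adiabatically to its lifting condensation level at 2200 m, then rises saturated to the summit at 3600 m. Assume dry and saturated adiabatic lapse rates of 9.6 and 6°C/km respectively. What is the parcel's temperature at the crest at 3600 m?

-21.56°C

From 100 m to 2200 m (dry): cools by 9.6 × 2.1 = 20.16°C, giving -13.16°C.
From 2200 m to 3600 m (saturated): cools by 6 × 1.4 = 8.4°C, giving -21.56°C.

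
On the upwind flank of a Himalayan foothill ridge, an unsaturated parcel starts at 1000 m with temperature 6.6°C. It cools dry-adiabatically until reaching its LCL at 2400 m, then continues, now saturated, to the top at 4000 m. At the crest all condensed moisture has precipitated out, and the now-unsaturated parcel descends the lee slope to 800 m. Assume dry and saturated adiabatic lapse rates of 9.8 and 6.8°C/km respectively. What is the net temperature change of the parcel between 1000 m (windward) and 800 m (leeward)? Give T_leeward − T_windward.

+6.76°C

From 1000 m to 2400 m (dry): cools by 9.8 × 1.4 = 13.72°C, giving -7.12°C.
From 2400 m to 4000 m (saturated): cools by 6.8 × 1.6 = 10.88°C, giving -18°C.
From 4000 m to 800 m (dry descent): warms by 9.8 × 3.2 = 31.36°C, giving 13.36°C.
Net change vs windward start: 13.36 − 6.6 = +6.76°C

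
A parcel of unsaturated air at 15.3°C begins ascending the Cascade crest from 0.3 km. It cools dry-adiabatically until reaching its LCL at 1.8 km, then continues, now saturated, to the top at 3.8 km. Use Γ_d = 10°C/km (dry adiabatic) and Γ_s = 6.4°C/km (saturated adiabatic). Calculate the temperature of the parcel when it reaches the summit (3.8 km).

300–1800 m, dry: Δz = 1.5 km ⇒ ΔT = -15°C; T = 0.3°C
1800–3800 m, saturated: Δz = 2 km ⇒ ΔT = -12.8°C; T = -12.5°C

-12.5°C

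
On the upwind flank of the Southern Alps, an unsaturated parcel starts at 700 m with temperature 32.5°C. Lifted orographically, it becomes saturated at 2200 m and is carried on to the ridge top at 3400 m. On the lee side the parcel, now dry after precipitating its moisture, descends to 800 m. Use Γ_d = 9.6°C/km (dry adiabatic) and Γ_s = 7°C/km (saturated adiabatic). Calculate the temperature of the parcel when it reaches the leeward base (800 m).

700 → 2200 m (dry, 9.6°C/km): ΔT = -9.6 × 1.5 = -14.4°C → T = 18.1°C
2200 → 3400 m (saturated, 7°C/km): ΔT = -7 × 1.2 = -8.4°C → T = 9.7°C
3400 → 800 m (dry descent, 9.6°C/km): ΔT = +9.6 × 2.6 = +24.96°C → T = 34.66°C

34.66°C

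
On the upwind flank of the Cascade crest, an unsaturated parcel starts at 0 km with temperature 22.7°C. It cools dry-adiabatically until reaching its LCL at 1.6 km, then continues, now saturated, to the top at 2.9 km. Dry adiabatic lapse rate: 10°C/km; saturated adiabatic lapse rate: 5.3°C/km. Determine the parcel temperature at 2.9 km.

0–1600 m, dry: Δz = 1.6 km ⇒ ΔT = -16°C; T = 6.7°C
1600–2900 m, saturated: Δz = 1.3 km ⇒ ΔT = -6.89°C; T = -0.19°C

-0.19°C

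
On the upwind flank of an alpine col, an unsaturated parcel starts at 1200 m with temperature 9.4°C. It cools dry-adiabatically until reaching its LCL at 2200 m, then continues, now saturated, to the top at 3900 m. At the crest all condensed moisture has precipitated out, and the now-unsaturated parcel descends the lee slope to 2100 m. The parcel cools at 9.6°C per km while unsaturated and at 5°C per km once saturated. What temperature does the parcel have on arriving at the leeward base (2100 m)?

8.58°C

Dry to 2200 m: -9.6 × 1 km = -9.6°C, so T = -0.2°C.
Saturated to 3900 m: -5 × 1.7 km = -8.5°C, so T = -8.7°C.
Dry descent to 2100 m: +9.6 × 1.8 km = +17.28°C, so T = 8.58°C.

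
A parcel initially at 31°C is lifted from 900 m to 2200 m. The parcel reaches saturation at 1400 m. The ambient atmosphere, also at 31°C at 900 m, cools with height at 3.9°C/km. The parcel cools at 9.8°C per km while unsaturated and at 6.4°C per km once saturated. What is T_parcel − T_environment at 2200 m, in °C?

-4.95°C (parcel cooler than environment)

Parcel:
  900–1400 m, dry: Δz = 0.5 km ⇒ ΔT = -4.9°C; T = 26.1°C
  1400–2200 m, saturated: Δz = 0.8 km ⇒ ΔT = -5.12°C; T = 20.98°C
Environment:
  900–2200 m, environment: Δz = 1.3 km ⇒ ΔT = -5.07°C; T = 25.93°C
T_parcel − T_env = 20.98 − 25.93 = -4.95°C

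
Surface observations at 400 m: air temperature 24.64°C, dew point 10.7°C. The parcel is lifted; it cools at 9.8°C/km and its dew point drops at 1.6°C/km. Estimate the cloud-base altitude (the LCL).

2100 m

T and T_d converge at 9.8 − 1.6 = 8.2°C per km
Height above start = (24.64 − 10.7) / 8.2 = 1.7 km
LCL altitude = 400 m + 1700 m = 2100 m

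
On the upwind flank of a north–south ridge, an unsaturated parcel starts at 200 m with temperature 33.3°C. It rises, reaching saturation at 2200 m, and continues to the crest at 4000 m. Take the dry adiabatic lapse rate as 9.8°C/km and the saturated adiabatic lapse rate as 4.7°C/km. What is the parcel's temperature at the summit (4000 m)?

200–2200 m, dry: Δz = 2 km ⇒ ΔT = -19.6°C; T = 13.7°C
2200–4000 m, saturated: Δz = 1.8 km ⇒ ΔT = -8.46°C; T = 5.24°C

5.24°C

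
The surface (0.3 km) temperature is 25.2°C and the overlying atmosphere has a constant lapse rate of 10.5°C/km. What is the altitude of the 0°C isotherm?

Height above start = (25.2 − 0) / 10.5 = 2.4 km
Altitude = 300 m + 2400 m = 2700 m

2.7 km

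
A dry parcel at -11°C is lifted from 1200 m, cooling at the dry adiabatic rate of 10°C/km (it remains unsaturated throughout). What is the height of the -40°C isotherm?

4100 m

Height above start = (-11 − (-40)) / 10 = 2.9 km
Altitude = 1200 m + 2900 m = 4100 m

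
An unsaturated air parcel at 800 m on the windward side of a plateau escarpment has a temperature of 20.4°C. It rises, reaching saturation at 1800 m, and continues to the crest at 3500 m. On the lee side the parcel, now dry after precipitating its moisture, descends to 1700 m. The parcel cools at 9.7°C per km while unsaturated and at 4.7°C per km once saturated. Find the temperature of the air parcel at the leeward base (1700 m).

Dry to 1800 m: -9.7 × 1 km = -9.7°C, so T = 10.7°C.
Saturated to 3500 m: -4.7 × 1.7 km = -7.99°C, so T = 2.71°C.
Dry descent to 1700 m: +9.7 × 1.8 km = +17.46°C, so T = 20.17°C.

20.17°C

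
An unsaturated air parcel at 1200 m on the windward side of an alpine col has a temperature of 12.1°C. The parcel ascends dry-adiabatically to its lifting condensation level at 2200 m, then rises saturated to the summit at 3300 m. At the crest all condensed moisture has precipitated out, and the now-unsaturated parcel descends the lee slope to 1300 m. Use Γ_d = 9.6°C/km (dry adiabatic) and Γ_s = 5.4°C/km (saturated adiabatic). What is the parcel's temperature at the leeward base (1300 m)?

1200 → 2200 m (dry, 9.6°C/km): ΔT = -9.6 × 1 = -9.6°C → T = 2.5°C
2200 → 3300 m (saturated, 5.4°C/km): ΔT = -5.4 × 1.1 = -5.94°C → T = -3.44°C
3300 → 1300 m (dry descent, 9.6°C/km): ΔT = +9.6 × 2 = +19.2°C → T = 15.76°C

15.76°C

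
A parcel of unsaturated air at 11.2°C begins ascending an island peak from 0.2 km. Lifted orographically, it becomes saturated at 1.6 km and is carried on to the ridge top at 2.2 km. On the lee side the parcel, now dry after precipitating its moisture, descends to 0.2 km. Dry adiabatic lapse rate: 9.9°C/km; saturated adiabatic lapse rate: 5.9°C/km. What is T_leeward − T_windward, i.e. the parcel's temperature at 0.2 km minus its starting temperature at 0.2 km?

+2.4°C

Dry to 1600 m: -9.9 × 1.4 km = -13.86°C, so T = -2.66°C.
Saturated to 2200 m: -5.9 × 0.6 km = -3.54°C, so T = -6.2°C.
Dry descent to 200 m: +9.9 × 2 km = +19.8°C, so T = 13.6°C.
Net change vs windward start: 13.6 − 11.2 = +2.4°C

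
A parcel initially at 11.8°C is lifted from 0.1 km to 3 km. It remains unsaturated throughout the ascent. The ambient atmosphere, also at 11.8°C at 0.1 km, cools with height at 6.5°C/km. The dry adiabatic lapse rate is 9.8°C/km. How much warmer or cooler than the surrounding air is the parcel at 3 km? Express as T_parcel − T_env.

Parcel:
  100–3000 m, dry: Δz = 2.9 km ⇒ ΔT = -28.42°C; T = -16.62°C
Environment:
  100–3000 m, environment: Δz = 2.9 km ⇒ ΔT = -18.85°C; T = -7.05°C
T_parcel − T_env = -16.62 − (-7.05) = -9.57°C

-9.57°C (parcel cooler than environment)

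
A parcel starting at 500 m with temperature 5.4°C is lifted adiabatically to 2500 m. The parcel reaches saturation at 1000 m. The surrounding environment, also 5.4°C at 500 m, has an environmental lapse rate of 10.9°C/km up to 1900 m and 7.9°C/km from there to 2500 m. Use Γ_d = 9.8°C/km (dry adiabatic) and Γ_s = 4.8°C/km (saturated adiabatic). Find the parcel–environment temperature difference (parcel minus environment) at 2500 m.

+7.9°C (parcel warmer than environment)

Parcel:
  Dry to 1000 m: -9.8 × 0.5 km = -4.9°C, so T = 0.5°C.
  Saturated to 2500 m: -4.8 × 1.5 km = -7.2°C, so T = -6.7°C.
Environment:
  Environment, lower layer to 1900 m: -10.9 × 1.4 km = -15.26°C, so T = -9.86°C.
  Environment, upper layer to 2500 m: -7.9 × 0.6 km = -4.74°C, so T = -14.6°C.
T_parcel − T_env = -6.7 − (-14.6) = +7.9°C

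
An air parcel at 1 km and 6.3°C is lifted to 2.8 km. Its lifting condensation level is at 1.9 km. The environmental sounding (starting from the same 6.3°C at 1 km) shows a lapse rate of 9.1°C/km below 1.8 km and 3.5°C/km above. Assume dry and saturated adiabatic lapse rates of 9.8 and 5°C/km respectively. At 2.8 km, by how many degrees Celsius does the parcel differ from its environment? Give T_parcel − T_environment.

Parcel:
  Dry to 1900 m: -9.8 × 0.9 km = -8.82°C, so T = -2.52°C.
  Saturated to 2800 m: -5 × 0.9 km = -4.5°C, so T = -7.02°C.
Environment:
  Environment, lower layer to 1800 m: -9.1 × 0.8 km = -7.28°C, so T = -0.98°C.
  Environment, upper layer to 2800 m: -3.5 × 1 km = -3.5°C, so T = -4.48°C.
T_parcel − T_env = -7.02 − (-4.48) = -2.54°C

-2.54°C (parcel cooler than environment)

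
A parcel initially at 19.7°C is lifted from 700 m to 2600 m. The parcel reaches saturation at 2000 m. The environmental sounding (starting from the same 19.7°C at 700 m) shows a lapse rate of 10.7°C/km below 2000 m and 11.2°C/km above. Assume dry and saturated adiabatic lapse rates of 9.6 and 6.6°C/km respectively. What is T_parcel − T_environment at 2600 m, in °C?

Parcel:
  700 → 2000 m (dry, 9.6°C/km): ΔT = -9.6 × 1.3 = -12.48°C → T = 7.22°C
  2000 → 2600 m (saturated, 6.6°C/km): ΔT = -6.6 × 0.6 = -3.96°C → T = 3.26°C
Environment:
  700 → 2000 m (environment, lower layer, 10.7°C/km): ΔT = -10.7 × 1.3 = -13.91°C → T = 5.79°C
  2000 → 2600 m (environment, upper layer, 11.2°C/km): ΔT = -11.2 × 0.6 = -6.72°C → T = -0.93°C
T_parcel − T_env = 3.26 − (-0.93) = +4.19°C

+4.19°C (parcel warmer than environment)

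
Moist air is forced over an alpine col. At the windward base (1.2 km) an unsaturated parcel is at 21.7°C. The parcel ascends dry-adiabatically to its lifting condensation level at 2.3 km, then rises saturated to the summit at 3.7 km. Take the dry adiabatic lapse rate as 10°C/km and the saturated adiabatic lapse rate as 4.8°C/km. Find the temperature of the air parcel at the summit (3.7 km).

Dry to 2300 m: -10 × 1.1 km = -11°C, so T = 10.7°C.
Saturated to 3700 m: -4.8 × 1.4 km = -6.72°C, so T = 3.98°C.

3.98°C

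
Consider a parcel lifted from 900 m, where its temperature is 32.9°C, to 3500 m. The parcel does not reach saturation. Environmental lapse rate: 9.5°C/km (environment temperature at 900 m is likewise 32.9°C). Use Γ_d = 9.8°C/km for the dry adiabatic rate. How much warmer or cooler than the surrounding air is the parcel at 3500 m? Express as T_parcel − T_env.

-0.78°C (parcel cooler than environment)

Parcel:
  900–3500 m, dry: Δz = 2.6 km ⇒ ΔT = -25.48°C; T = 7.42°C
Environment:
  900–3500 m, environment: Δz = 2.6 km ⇒ ΔT = -24.7°C; T = 8.2°C
T_parcel − T_env = 7.42 − 8.2 = -0.78°C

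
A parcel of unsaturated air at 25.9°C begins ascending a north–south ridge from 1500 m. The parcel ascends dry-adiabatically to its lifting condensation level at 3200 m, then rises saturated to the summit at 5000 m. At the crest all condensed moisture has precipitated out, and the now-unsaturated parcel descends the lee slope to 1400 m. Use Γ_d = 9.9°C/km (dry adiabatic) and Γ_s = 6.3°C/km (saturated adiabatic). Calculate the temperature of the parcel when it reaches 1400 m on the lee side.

33.37°C

1500–3200 m, dry: Δz = 1.7 km ⇒ ΔT = -16.83°C; T = 9.07°C
3200–5000 m, saturated: Δz = 1.8 km ⇒ ΔT = -11.34°C; T = -2.27°C
5000–1400 m, dry descent: Δz = 3.6 km ⇒ ΔT = +35.64°C; T = 33.37°C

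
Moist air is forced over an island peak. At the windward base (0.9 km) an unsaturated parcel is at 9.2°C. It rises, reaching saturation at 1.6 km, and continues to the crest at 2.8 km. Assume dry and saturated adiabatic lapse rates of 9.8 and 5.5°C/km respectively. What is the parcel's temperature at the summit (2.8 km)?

Dry to 1600 m: -9.8 × 0.7 km = -6.86°C, so T = 2.34°C.
Saturated to 2800 m: -5.5 × 1.2 km = -6.6°C, so T = -4.26°C.

-4.26°C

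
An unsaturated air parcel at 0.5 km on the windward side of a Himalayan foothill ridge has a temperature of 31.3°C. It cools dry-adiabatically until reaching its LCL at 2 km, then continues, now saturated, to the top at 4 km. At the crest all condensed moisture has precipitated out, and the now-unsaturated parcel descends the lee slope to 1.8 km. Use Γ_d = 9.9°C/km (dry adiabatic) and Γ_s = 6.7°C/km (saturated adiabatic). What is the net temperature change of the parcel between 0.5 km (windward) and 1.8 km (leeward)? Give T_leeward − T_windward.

500–2000 m, dry: Δz = 1.5 km ⇒ ΔT = -14.85°C; T = 16.45°C
2000–4000 m, saturated: Δz = 2 km ⇒ ΔT = -13.4°C; T = 3.05°C
4000–1800 m, dry descent: Δz = 2.2 km ⇒ ΔT = +21.78°C; T = 24.83°C
Net change vs windward start: 24.83 − 31.3 = -6.47°C

-6.47°C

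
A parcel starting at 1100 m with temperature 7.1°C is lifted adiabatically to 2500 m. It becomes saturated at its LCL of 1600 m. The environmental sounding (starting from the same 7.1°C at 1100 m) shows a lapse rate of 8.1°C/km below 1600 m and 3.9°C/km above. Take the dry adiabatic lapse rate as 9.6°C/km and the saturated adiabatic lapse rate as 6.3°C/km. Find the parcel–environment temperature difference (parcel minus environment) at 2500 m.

-2.91°C (parcel cooler than environment)

Parcel:
  1100 → 1600 m (dry, 9.6°C/km): ΔT = -9.6 × 0.5 = -4.8°C → T = 2.3°C
  1600 → 2500 m (saturated, 6.3°C/km): ΔT = -6.3 × 0.9 = -5.67°C → T = -3.37°C
Environment:
  1100 → 1600 m (environment, lower layer, 8.1°C/km): ΔT = -8.1 × 0.5 = -4.05°C → T = 3.05°C
  1600 → 2500 m (environment, upper layer, 3.9°C/km): ΔT = -3.9 × 0.9 = -3.51°C → T = -0.46°C
T_parcel − T_env = -3.37 − (-0.46) = -2.91°C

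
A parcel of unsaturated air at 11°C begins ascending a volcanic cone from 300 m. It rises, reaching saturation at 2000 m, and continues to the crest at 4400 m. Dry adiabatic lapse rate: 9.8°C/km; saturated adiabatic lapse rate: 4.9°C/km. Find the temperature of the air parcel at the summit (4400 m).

From 300 m to 2000 m (dry): cools by 9.8 × 1.7 = 16.66°C, giving -5.66°C.
From 2000 m to 4400 m (saturated): cools by 4.9 × 2.4 = 11.76°C, giving -17.42°C.

-17.42°C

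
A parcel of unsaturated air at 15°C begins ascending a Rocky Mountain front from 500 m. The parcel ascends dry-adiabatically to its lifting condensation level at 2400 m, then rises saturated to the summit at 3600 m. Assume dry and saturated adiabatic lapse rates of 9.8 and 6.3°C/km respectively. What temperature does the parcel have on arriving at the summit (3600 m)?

-11.18°C

Dry to 2400 m: -9.8 × 1.9 km = -18.62°C, so T = -3.62°C.
Saturated to 3600 m: -6.3 × 1.2 km = -7.56°C, so T = -11.18°C.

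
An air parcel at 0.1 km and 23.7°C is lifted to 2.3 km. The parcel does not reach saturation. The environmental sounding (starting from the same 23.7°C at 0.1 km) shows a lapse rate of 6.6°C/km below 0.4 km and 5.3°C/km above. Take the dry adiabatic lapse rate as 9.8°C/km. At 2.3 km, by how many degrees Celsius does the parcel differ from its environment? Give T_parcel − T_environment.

-9.51°C (parcel cooler than environment)

Parcel:
  From 100 m to 2300 m (dry): cools by 9.8 × 2.2 = 21.56°C, giving 2.14°C.
Environment:
  From 100 m to 400 m (environment, lower layer): cools by 6.6 × 0.3 = 1.98°C, giving 21.72°C.
  From 400 m to 2300 m (environment, upper layer): cools by 5.3 × 1.9 = 10.07°C, giving 11.65°C.
T_parcel − T_env = 2.14 − 11.65 = -9.51°C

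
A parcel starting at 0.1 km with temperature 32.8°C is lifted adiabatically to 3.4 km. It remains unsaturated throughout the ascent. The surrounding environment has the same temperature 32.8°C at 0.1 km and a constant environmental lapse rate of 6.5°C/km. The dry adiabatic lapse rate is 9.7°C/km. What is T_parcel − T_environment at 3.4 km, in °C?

Parcel:
  From 100 m to 3400 m (dry): cools by 9.7 × 3.3 = 32.01°C, giving 0.79°C.
Environment:
  From 100 m to 3400 m (environment): cools by 6.5 × 3.3 = 21.45°C, giving 11.35°C.
T_parcel − T_env = 0.79 − 11.35 = -10.56°C

-10.56°C (parcel cooler than environment)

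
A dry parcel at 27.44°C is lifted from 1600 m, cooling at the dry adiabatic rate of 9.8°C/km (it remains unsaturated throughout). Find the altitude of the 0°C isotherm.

Height above start = (27.44 − 0) / 9.8 = 2.8 km
Altitude = 1600 m + 2800 m = 4400 m

4400 m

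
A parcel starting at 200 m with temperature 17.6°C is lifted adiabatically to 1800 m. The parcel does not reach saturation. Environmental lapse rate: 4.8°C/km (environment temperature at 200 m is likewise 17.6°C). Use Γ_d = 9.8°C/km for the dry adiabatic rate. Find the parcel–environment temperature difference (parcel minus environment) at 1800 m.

-8°C (parcel cooler than environment)

Parcel:
  200 → 1800 m (dry, 9.8°C/km): ΔT = -9.8 × 1.6 = -15.68°C → T = 1.92°C
Environment:
  200 → 1800 m (environment, 4.8°C/km): ΔT = -4.8 × 1.6 = -7.68°C → T = 9.92°C
T_parcel − T_env = 1.92 − 9.92 = -8°C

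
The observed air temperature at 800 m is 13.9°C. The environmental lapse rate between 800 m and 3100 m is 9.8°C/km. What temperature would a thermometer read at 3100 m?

800–3100 m, environmental: Δz = 2.3 km ⇒ ΔT = -22.54°C; T = -8.64°C

-8.64°C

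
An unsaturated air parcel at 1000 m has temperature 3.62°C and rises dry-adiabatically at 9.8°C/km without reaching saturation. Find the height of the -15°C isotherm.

2900 m

Height above start = (3.62 − (-15)) / 9.8 = 1.9 km
Altitude = 1000 m + 1900 m = 2900 m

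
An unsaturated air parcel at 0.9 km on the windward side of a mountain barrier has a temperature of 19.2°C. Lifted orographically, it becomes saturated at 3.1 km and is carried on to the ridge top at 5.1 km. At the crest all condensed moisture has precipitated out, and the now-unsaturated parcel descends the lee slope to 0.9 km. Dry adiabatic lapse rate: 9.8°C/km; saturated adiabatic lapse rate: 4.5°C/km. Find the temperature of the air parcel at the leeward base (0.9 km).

Dry to 3100 m: -9.8 × 2.2 km = -21.56°C, so T = -2.36°C.
Saturated to 5100 m: -4.5 × 2 km = -9°C, so T = -11.36°C.
Dry descent to 900 m: +9.8 × 4.2 km = +41.16°C, so T = 29.8°C.

29.8°C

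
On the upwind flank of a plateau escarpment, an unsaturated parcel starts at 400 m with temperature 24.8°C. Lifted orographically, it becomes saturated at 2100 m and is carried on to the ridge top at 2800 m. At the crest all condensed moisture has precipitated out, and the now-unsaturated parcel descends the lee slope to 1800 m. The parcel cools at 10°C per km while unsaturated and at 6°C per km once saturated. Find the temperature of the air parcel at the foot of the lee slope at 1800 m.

13.6°C

From 400 m to 2100 m (dry): cools by 10 × 1.7 = 17°C, giving 7.8°C.
From 2100 m to 2800 m (saturated): cools by 6 × 0.7 = 4.2°C, giving 3.6°C.
From 2800 m to 1800 m (dry descent): warms by 10 × 1 = 10°C, giving 13.6°C.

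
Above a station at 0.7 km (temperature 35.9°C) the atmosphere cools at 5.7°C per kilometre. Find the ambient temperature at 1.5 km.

700 → 1500 m (environmental, 5.7°C/km): ΔT = -5.7 × 0.8 = -4.56°C → T = 31.34°C

31.34°C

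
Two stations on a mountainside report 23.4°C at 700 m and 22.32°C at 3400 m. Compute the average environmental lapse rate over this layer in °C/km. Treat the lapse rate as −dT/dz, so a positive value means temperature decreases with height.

0.4°C/km

Γ = −ΔT/Δz = (23.4 − 22.32) / (3400 − 700) m
  = 1.08°C / 2.7 km = 0.4°C/km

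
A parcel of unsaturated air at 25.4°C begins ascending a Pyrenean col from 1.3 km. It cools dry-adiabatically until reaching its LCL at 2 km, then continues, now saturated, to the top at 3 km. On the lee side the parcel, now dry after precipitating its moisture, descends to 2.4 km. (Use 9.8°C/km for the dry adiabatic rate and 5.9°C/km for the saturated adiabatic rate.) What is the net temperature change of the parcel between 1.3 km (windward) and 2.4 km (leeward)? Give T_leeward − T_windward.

1300–2000 m, dry: Δz = 0.7 km ⇒ ΔT = -6.86°C; T = 18.54°C
2000–3000 m, saturated: Δz = 1 km ⇒ ΔT = -5.9°C; T = 12.64°C
3000–2400 m, dry descent: Δz = 0.6 km ⇒ ΔT = +5.88°C; T = 18.52°C
Net change vs windward start: 18.52 − 25.4 = -6.88°C

-6.88°C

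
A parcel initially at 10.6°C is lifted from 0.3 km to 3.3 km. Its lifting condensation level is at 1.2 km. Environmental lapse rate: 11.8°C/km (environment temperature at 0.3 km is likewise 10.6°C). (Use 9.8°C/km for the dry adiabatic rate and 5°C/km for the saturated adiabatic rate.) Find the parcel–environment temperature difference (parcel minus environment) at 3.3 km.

+16.08°C (parcel warmer than environment)

Parcel:
  300 → 1200 m (dry, 9.8°C/km): ΔT = -9.8 × 0.9 = -8.82°C → T = 1.78°C
  1200 → 3300 m (saturated, 5°C/km): ΔT = -5 × 2.1 = -10.5°C → T = -8.72°C
Environment:
  300 → 3300 m (environment, 11.8°C/km): ΔT = -11.8 × 3 = -35.4°C → T = -24.8°C
T_parcel − T_env = -8.72 − (-24.8) = +16.08°C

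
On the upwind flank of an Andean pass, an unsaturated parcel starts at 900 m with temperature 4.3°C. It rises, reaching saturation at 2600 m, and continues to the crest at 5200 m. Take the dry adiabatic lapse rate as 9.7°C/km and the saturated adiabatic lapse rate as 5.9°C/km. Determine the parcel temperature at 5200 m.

-27.53°C

900 → 2600 m (dry, 9.7°C/km): ΔT = -9.7 × 1.7 = -16.49°C → T = -12.19°C
2600 → 5200 m (saturated, 5.9°C/km): ΔT = -5.9 × 2.6 = -15.34°C → T = -27.53°C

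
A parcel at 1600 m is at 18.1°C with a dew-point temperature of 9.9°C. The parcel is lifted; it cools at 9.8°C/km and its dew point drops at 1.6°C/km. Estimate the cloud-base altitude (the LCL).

2600 m

T and T_d converge at 9.8 − 1.6 = 8.2°C per km
Height above start = (18.1 − 9.9) / 8.2 = 1 km
LCL altitude = 1600 m + 1000 m = 2600 m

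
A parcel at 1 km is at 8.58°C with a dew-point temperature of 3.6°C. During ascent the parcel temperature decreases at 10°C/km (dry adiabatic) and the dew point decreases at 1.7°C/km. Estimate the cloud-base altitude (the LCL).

1.6 km

T and T_d converge at 10 − 1.7 = 8.3°C per km
Height above start = (8.58 − 3.6) / 8.3 = 0.6 km
LCL altitude = 1000 m + 600 m = 1600 m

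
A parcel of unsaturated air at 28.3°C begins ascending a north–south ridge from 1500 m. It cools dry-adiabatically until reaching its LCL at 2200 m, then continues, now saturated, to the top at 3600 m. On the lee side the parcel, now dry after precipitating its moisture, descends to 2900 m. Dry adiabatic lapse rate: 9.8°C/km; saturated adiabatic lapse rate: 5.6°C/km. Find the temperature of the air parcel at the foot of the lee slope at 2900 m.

1500 → 2200 m (dry, 9.8°C/km): ΔT = -9.8 × 0.7 = -6.86°C → T = 21.44°C
2200 → 3600 m (saturated, 5.6°C/km): ΔT = -5.6 × 1.4 = -7.84°C → T = 13.6°C
3600 → 2900 m (dry descent, 9.8°C/km): ΔT = +9.8 × 0.7 = +6.86°C → T = 20.46°C

20.46°C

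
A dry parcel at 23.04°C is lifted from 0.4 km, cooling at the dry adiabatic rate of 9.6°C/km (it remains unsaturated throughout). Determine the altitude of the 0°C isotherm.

2.8 km

Height above start = (23.04 − 0) / 9.6 = 2.4 km
Altitude = 400 m + 2400 m = 2800 m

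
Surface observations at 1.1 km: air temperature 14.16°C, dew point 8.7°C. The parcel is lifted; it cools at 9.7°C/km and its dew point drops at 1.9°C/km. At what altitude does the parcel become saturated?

T and T_d converge at 9.7 − 1.9 = 7.8°C per km
Height above start = (14.16 − 8.7) / 7.8 = 0.7 km
LCL altitude = 1100 m + 700 m = 1800 m

1.8 km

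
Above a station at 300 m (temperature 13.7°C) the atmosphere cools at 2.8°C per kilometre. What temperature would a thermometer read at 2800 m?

6.7°C

Environmental to 2800 m: -2.8 × 2.5 km = -7°C, so T = 6.7°C.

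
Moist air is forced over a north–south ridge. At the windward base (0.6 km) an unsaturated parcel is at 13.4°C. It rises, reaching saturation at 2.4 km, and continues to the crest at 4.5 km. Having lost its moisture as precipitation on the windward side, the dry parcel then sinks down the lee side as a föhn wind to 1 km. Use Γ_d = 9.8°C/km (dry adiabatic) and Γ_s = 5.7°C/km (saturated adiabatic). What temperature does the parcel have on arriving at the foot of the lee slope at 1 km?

18.09°C

600–2400 m, dry: Δz = 1.8 km ⇒ ΔT = -17.64°C; T = -4.24°C
2400–4500 m, saturated: Δz = 2.1 km ⇒ ΔT = -11.97°C; T = -16.21°C
4500–1000 m, dry descent: Δz = 3.5 km ⇒ ΔT = +34.3°C; T = 18.09°C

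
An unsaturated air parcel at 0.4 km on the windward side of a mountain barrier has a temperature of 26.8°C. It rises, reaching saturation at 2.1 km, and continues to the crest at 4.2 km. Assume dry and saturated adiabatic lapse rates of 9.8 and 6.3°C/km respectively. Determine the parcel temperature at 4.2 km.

-3.09°C

400 → 2100 m (dry, 9.8°C/km): ΔT = -9.8 × 1.7 = -16.66°C → T = 10.14°C
2100 → 4200 m (saturated, 6.3°C/km): ΔT = -6.3 × 2.1 = -13.23°C → T = -3.09°C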